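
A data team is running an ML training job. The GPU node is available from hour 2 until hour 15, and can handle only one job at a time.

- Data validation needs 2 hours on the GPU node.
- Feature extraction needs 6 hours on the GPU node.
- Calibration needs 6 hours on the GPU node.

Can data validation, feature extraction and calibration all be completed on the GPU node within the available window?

No

The GPU node window is 15 − 2 = 13 hours.
Running back to back, the jobs need 2 + 6 + 6 = 14 hours on the GPU node.
Since 14 > 13, they cannot all fit.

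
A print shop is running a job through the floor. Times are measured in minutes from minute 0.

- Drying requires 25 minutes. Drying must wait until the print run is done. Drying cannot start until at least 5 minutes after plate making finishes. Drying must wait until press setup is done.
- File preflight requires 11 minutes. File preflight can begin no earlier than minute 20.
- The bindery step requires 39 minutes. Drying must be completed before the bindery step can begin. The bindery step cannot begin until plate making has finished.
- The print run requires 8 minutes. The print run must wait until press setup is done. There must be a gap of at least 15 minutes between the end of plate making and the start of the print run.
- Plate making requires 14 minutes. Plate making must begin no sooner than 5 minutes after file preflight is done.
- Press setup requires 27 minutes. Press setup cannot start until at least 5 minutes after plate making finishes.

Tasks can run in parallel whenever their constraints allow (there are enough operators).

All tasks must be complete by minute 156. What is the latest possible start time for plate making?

38

The bindery step must finish by minute 156; it takes 39 minutes, so it must start by 156 − 39 = minute 117.
Since the bindery step (must start by minute 117) depends on it, drying must finish by minute 117. Backing off its 25-minute duration gives a latest start of minute 92.
Since drying (must start by minute 92) depends on it, the print run must finish by minute 92. Backing off its 8-minute duration gives a latest start of minute 84.
Press setup has several dependents: the print run (must start by minute 84); drying (must start by minute 92). The earliest of those limits is minute 84, so press setup must start by 84 − 27 = minute 57.
Plate making feeds press setup (must start by minute 57, minus 5-minute gap → minute 52); the print run (must start by minute 84, minus 15-minute gap → minute 69); drying (must start by minute 92, minus 5-minute gap → minute 87); the bindery step (must start by minute 117). Taking the minimum, plate making must finish by minute 52 and start by 52 − 14 = minute 38.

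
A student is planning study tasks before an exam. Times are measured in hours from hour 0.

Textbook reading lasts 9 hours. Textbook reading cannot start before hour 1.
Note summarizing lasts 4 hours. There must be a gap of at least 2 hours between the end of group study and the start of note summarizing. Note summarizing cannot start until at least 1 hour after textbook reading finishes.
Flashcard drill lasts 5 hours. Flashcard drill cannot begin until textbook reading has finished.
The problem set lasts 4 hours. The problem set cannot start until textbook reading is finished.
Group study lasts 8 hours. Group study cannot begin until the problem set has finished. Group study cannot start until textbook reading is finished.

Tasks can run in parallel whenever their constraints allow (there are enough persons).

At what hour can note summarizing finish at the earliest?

28

Textbook reading cannot begin until its own release at hour 1. It runs from hour 1 to 1 + 9 = hour 10.
After textbook reading (finishes hour 10), the problem set can start at hour 10 and finishes at hour 14.
For group study: the problem set (finishes hour 14); textbook reading (finishes hour 10). Taking the maximum gives a start of hour 14, and it finishes at 14 + 8 = hour 22.
Note summarizing cannot start until group study (finishes hour 22, plus 2-hour gap → hour 24); textbook reading (finishes hour 10, plus 1-hour gap → hour 11). The controlling bound is hour 24, so note summarizing finishes at 24 + 4 = hour 28.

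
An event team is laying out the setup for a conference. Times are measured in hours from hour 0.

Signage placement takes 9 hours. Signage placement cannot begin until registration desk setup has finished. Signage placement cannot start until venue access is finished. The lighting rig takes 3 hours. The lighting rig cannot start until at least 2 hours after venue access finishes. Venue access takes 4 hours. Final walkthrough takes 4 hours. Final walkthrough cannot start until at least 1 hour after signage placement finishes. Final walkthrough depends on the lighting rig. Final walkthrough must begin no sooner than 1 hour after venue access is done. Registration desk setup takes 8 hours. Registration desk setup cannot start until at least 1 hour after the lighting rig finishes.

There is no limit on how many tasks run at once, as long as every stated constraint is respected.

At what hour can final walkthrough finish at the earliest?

32

Nothing blocks venue access, so it runs from hour 0 to hour 4.
The lighting rig cannot begin until venue access (finishes hour 4, plus 2-hour gap → hour 6). It runs from hour 6 to 6 + 3 = hour 9.
Registration desk setup waits on the lighting rig (finishes hour 9, plus 1-hour gap → hour 10), so it starts at hour 10 and finishes at 10 + 8 = hour 18.
For signage placement: registration desk setup (finishes hour 18); venue access (finishes hour 4). Taking the maximum gives a start of hour 18, and it finishes at 18 + 9 = hour 27.
Final walkthrough cannot start until signage placement (finishes hour 27, plus 1-hour gap → hour 28); the lighting rig (finishes hour 9); venue access (finishes hour 4, plus 1-hour gap → hour 5). The controlling bound is hour 28, so final walkthrough finishes at 28 + 4 = hour 32.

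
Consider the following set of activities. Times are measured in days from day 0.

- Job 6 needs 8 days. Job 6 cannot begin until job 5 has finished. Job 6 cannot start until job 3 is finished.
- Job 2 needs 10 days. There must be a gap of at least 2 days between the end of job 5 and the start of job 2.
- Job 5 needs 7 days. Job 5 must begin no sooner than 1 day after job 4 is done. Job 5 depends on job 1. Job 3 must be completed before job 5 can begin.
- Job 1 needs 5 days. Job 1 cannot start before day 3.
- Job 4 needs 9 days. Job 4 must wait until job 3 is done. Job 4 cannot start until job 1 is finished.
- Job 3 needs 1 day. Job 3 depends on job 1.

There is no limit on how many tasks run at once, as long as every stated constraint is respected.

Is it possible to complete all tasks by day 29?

Job 1 waits on its own release at day 3, so it starts at day 3 and finishes at 3 + 5 = day 8.
After job 1 (finishes day 8), job 3 can start at day 8 and finishes at day 9.
Job 4 needs all of job 3 (finishes day 9); job 1 (finishes day 8). That puts its earliest start at day 9; it finishes at 9 + 9 = day 18.
Job 5 cannot start until job 4 (finishes day 18, plus 1-day gap → day 19); job 1 (finishes day 8); job 3 (finishes day 9). The controlling bound is day 19, so job 5 finishes at 19 + 7 = day 26.
Job 6 has to wait for job 5 (finishes day 26); job 3 (finishes day 9). The latest of these is day 26, so job 6 runs day 26 to 26 + 8 = day 34.
Job 2 cannot begin until job 5 (finishes day 26, plus 2-day gap → day 28). It runs from day 28 to 28 + 10 = day 38.
The earliest everything can be done is day 38, which is after the deadline of 29, so it is not possible.

No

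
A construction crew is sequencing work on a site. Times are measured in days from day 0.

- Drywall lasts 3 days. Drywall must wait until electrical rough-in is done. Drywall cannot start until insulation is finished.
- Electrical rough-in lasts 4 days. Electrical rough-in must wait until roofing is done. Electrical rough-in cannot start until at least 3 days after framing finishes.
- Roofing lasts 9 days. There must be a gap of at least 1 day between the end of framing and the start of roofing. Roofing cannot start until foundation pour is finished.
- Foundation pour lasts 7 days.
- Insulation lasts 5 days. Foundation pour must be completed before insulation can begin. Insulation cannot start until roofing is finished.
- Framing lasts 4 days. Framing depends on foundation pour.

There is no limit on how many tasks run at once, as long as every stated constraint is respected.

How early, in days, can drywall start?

Foundation pour can start immediately at day 0; it finishes at day 7.
Framing cannot begin until foundation pour (finishes day 7). It runs from day 7 to 7 + 4 = day 11.
For roofing: framing (finishes day 11, plus 1-day gap → day 12); foundation pour (finishes day 7). Taking the maximum gives a start of day 12, and it finishes at 12 + 9 = day 21.
Insulation needs all of foundation pour (finishes day 7); roofing (finishes day 21). That puts its earliest start at day 21; it finishes at 21 + 5 = day 26.
Electrical rough-in has to wait for roofing (finishes day 21); framing (finishes day 11, plus 3-day gap → day 14). The latest of these is day 21, so electrical rough-in runs day 21 to 21 + 4 = day 25.
Drywall waits on electrical rough-in (finishes day 25); insulation (finishes day 26). The latest of these is day 26, which is the earliest drywall can start.

26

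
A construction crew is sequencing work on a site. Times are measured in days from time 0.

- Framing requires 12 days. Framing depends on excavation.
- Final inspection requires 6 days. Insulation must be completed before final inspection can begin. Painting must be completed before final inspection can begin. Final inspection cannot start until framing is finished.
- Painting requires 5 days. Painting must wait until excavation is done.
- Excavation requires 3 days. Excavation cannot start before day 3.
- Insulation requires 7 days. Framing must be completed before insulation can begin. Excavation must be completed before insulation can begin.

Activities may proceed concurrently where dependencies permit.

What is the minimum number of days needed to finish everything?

Excavation cannot begin until its own release at day 3. It runs from day 3 to 3 + 3 = day 6.
Painting waits on excavation (finishes day 6), so it starts at day 6 and finishes at 6 + 5 = day 11.
Framing waits on excavation (finishes day 6), so it starts at day 6 and finishes at 6 + 12 = day 18.
For insulation: framing (finishes day 18); excavation (finishes day 6). Taking the maximum gives a start of day 18, and it finishes at 18 + 7 = day 25.
For final inspection: insulation (finishes day 25); painting (finishes day 11); framing (finishes day 18). Taking the maximum gives a start of day 25, and it finishes at 25 + 6 = day 31.
All tasks are finished once the last one completes. Finish times: Excavation at 6, Framing at 18, Insulation at 25, Painting at 11, Final inspection at 31. The latest is day 31.

31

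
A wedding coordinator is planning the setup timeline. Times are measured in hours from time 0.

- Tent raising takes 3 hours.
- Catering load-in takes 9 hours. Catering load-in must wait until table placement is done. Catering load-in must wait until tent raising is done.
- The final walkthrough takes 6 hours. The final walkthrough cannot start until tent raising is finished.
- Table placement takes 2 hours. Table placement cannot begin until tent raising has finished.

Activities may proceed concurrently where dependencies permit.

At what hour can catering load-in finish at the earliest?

14

Tent raising has no prerequisites, so it starts at hour 0 and finishes at hour 3.
Table placement waits on tent raising (finishes hour 3), so it starts at hour 3 and finishes at 3 + 2 = hour 5.
Catering load-in has to wait for table placement (finishes hour 5); tent raising (finishes hour 3). The latest of these is hour 5, so catering load-in runs hour 5 to 5 + 9 = hour 14.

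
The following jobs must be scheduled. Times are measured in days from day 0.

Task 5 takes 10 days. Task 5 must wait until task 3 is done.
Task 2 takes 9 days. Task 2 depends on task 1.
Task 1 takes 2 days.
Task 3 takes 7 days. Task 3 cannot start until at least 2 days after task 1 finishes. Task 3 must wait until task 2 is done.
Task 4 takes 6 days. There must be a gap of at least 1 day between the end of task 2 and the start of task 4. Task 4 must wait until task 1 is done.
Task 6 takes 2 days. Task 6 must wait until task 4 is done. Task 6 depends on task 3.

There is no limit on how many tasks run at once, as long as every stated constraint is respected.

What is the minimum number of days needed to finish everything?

Task 1 has no prerequisites, so it starts at day 0 and finishes at day 2.
After task 1 (finishes day 2), task 2 can start at day 2 and finishes at day 11.
Task 4 needs all of task 2 (finishes day 11, plus 1-day gap → day 12); task 1 (finishes day 2). That puts its earliest start at day 12; it finishes at 12 + 6 = day 18.
For task 3: task 1 (finishes day 2, plus 2-day gap → day 4); task 2 (finishes day 11). Taking the maximum gives a start of day 11, and it finishes at 11 + 7 = day 18.
Task 6 has to wait for task 4 (finishes day 18); task 3 (finishes day 18). The latest of these is day 18, so task 6 runs day 18 to 18 + 2 = day 20.
Task 5 cannot begin until task 3 (finishes day 18). It runs from day 18 to 18 + 10 = day 28.
All tasks are finished once the last one completes. Finish times: Task 1 at 2, Task 2 at 11, Task 3 at 18, Task 4 at 18, Task 5 at 28, Task 6 at 20. The latest is day 28.

28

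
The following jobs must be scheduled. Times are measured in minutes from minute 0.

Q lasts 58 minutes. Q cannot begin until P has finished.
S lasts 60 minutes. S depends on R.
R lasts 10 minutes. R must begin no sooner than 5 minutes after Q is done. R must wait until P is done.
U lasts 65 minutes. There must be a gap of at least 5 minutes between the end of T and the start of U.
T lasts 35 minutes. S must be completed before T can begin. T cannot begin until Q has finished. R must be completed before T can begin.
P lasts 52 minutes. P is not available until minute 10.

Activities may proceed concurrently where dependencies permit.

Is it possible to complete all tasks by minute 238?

No

After its own release at minute 10, P can start at minute 10 and finishes at minute 62.
Q cannot begin until P (finishes minute 62). It runs from minute 62 to 62 + 58 = minute 120.
For R: Q (finishes minute 120, plus 5-minute gap → minute 125); P (finishes minute 62). Taking the maximum gives a start of minute 125, and it finishes at 125 + 10 = minute 135.
S cannot begin until R (finishes minute 135). It runs from minute 135 to 135 + 60 = minute 195.
T cannot start until S (finishes minute 195); Q (finishes minute 120); R (finishes minute 135). The controlling bound is minute 195, so T finishes at 195 + 35 = minute 230.
U waits on T (finishes minute 230, plus 5-minute gap → minute 235), so it starts at minute 235 and finishes at 235 + 65 = minute 300.
The earliest everything can be done is minute 300, which is after the deadline of 238, so it is not possible.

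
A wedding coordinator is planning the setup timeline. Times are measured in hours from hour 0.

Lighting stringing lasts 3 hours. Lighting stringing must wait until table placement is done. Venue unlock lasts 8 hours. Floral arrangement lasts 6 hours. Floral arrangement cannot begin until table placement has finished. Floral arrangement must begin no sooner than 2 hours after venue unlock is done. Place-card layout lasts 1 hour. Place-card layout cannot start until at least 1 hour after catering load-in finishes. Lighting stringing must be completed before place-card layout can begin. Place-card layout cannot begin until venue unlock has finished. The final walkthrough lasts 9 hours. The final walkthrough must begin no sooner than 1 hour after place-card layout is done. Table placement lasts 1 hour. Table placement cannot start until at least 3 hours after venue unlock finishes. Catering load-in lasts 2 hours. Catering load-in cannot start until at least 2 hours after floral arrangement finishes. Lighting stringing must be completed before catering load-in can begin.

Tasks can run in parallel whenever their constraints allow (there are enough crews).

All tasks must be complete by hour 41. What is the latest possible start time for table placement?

The final walkthrough must finish by hour 41; it takes 9 hours, so it must start by 41 − 9 = hour 32.
Place-card layout feeds into the final walkthrough (must start by hour 32, minus 1-hour gap → hour 31); so place-card layout must finish by hour 31 and therefore start by hour 30.
Catering load-in has to be done before place-card layout (must start by hour 30, minus 1-hour gap → hour 29). That means finishing by hour 29, i.e. starting by 29 − 2 = hour 27.
Floral arrangement feeds into catering load-in (must start by hour 27, minus 2-hour gap → hour 25); so floral arrangement must finish by hour 25 and therefore start by hour 19.
For lighting stringing: catering load-in (must start by hour 27); place-card layout (must start by hour 30). The most restrictive is hour 27; with a 3-hour duration, lighting stringing must start by hour 24.
For table placement: floral arrangement (must start by hour 19); lighting stringing (must start by hour 24). The most restrictive is hour 19; with a 1-hour duration, table placement must start by hour 18.

18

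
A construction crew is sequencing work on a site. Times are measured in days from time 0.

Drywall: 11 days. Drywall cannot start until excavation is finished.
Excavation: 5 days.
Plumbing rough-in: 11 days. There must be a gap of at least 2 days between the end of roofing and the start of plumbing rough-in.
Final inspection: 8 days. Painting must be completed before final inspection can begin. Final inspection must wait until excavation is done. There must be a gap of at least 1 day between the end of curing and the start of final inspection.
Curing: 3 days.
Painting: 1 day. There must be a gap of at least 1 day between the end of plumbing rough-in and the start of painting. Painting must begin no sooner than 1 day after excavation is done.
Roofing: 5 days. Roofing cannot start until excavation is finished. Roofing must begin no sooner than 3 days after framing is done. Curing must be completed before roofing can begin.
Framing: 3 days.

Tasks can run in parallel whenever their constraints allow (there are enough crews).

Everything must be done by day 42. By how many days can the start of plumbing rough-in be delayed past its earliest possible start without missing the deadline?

8

Framing can start immediately at day 0; it finishes at day 3.
Curing can start immediately at day 0; it finishes at day 3.
Excavation has no prerequisites, so it starts at day 0 and finishes at day 5.
Roofing needs all of excavation (finishes day 5); framing (finishes day 3, plus 3-day gap → day 6); curing (finishes day 3). That puts its earliest start at day 6; it finishes at 6 + 5 = day 11.
Plumbing rough-in cannot begin until roofing (finishes day 11, plus 2-day gap → day 13). It runs from day 13 to 13 + 11 = day 24.

Working backward from the deadline:
Final inspection must finish by day 42; it takes 8 days, so it must start by 42 − 8 = day 34.
Painting feeds into final inspection (must start by day 34); so painting must finish by day 34 and therefore start by day 33.
Since painting (must start by day 33, minus 1-day gap → day 32) depends on it, plumbing rough-in must finish by day 32. Backing off its 11-day duration gives a latest start of day 21.
So plumbing rough-in can start as early as day 13 and as late as day 21, giving 21 − 13 = 8 days of slack.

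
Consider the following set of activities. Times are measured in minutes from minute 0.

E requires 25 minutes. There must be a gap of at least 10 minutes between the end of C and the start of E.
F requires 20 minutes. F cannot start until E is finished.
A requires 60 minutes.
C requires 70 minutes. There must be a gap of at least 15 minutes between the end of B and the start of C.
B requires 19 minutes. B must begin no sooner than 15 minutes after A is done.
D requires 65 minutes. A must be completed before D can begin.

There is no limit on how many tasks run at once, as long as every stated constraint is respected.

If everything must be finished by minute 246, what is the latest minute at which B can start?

Nothing follows F; the deadline of minute 246 is its only limit. It must start by 246 − 20 = minute 226.
E feeds into F (must start by minute 226); so E must finish by minute 226 and therefore start by minute 201.
C must finish before E (must start by minute 201, minus 10-minute gap → minute 191). With a 70-minute duration, C must start by 191 − 70 = minute 121.
B must finish before C (must start by minute 121, minus 15-minute gap → minute 106). With a 19-minute duration, B must start by 106 − 19 = minute 87.

87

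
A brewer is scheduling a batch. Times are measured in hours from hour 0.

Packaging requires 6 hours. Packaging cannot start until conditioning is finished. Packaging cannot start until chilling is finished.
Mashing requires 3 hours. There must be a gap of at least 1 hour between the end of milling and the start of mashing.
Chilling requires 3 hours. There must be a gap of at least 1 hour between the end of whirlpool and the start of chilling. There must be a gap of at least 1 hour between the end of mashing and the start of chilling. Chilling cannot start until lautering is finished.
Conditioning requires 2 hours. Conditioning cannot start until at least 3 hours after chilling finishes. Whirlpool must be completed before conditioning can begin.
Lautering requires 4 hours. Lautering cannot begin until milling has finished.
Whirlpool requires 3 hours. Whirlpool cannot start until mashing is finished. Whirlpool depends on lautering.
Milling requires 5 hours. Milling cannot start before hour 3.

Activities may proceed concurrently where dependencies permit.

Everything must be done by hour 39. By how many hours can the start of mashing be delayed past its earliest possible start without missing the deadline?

After its own release at hour 3, milling can start at hour 3 and finishes at hour 8.
Mashing cannot begin until milling (finishes hour 8, plus 1-hour gap → hour 9). It runs from hour 9 to 9 + 3 = hour 12.

Working backward from the deadline:
Packaging has no dependents, so it just needs to finish by hour 39. Starting by 39 − 6 = hour 33 achieves that.
Conditioning must finish before packaging (must start by hour 33). With a 2-hour duration, conditioning must start by 33 − 2 = hour 31.
Chilling feeds conditioning (must start by hour 31, minus 3-hour gap → hour 28); packaging (must start by hour 33). Taking the minimum, chilling must finish by hour 28 and start by 28 − 3 = hour 25.
Whirlpool feeds chilling (must start by hour 25, minus 1-hour gap → hour 24); conditioning (must start by hour 31). Taking the minimum, whirlpool must finish by hour 24 and start by 24 − 3 = hour 21.
Mashing feeds whirlpool (must start by hour 21); chilling (must start by hour 25, minus 1-hour gap → hour 24). Taking the minimum, mashing must finish by hour 21 and start by 21 − 3 = hour 18.
So mashing can start as early as hour 9 and as late as hour 18, giving 18 − 9 = 9 hours of slack.

9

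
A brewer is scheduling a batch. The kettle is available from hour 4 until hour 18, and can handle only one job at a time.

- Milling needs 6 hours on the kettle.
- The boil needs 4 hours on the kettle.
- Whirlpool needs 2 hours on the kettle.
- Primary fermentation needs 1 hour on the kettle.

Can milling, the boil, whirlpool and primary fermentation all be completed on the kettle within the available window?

Yes

The kettle window is 18 − 4 = 14 hours.
Running back to back, the jobs need 6 + 4 + 2 + 1 = 13 hours on the kettle.
Since 13 ≤ 14, they fit within the window.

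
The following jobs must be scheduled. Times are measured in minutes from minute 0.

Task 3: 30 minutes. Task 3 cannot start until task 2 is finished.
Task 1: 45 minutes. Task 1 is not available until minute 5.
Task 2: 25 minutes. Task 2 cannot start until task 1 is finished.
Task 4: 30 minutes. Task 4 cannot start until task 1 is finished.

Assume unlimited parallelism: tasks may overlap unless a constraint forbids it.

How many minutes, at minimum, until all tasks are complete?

Task 1 cannot begin until its own release at minute 5. It runs from minute 5 to 5 + 45 = minute 50.
Task 4 cannot begin until task 1 (finishes minute 50). It runs from minute 50 to 50 + 30 = minute 80.
Task 2 waits on task 1 (finishes minute 50), so it starts at minute 50 and finishes at 50 + 25 = minute 75.
Task 3 cannot begin until task 2 (finishes minute 75). It runs from minute 75 to 75 + 30 = minute 105.
All tasks are finished once the last one completes. Finish times: Task 1 at 50, Task 2 at 75, Task 3 at 105, Task 4 at 80. The latest is minute 105.

105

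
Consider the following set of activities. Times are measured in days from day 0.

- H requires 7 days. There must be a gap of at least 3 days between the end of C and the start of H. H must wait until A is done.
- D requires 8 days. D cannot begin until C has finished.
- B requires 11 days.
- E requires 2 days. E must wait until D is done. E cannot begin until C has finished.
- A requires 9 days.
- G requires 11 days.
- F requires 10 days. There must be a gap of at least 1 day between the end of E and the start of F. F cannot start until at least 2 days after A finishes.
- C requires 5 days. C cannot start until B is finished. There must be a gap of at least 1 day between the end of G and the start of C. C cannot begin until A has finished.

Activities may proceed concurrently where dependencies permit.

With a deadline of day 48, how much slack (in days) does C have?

G can start immediately at day 0; it finishes at day 11.
Nothing blocks B, so it runs from day 0 to day 11.
A has no prerequisites, so it starts at day 0 and finishes at day 9.
C has to wait for B (finishes day 11); G (finishes day 11, plus 1-day gap → day 12); A (finishes day 9). The latest of these is day 12, so C runs day 12 to 12 + 5 = day 17.

Working backward from the deadline:
Nothing follows F; the deadline of day 48 is its only limit. It must start by 48 − 10 = day 38.
E feeds into F (must start by day 38, minus 1-day gap → day 37); so E must finish by day 37 and therefore start by day 35.
D has to be done before E (must start by day 35). That means finishing by day 35, i.e. starting by 35 − 8 = day 27.
H has no dependents, so it just needs to finish by day 48. Starting by 48 − 7 = day 41 achieves that.
C has several dependents: D (must start by day 27); E (must start by day 35); H (must start by day 41, minus 3-day gap → day 38). The earliest of those limits is day 27, so C must start by 27 − 5 = day 22.
So C can start as early as day 12 and as late as day 22, giving 22 − 12 = 10 days of slack.

10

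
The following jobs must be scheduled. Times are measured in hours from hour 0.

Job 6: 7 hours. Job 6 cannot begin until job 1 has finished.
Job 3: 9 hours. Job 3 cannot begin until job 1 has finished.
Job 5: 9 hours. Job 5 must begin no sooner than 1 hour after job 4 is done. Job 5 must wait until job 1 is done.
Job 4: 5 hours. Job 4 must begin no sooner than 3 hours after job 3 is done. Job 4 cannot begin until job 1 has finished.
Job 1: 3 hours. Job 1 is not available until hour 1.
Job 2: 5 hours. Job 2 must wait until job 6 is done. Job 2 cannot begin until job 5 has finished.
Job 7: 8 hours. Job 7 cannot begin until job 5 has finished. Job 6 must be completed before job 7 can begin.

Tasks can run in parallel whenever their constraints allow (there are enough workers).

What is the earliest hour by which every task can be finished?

39

Job 1 waits on its own release at hour 1, so it starts at hour 1 and finishes at 1 + 3 = hour 4.
Job 6 cannot begin until job 1 (finishes hour 4). It runs from hour 4 to 4 + 7 = hour 11.
Job 3 waits on job 1 (finishes hour 4), so it starts at hour 4 and finishes at 4 + 9 = hour 13.
Job 4 needs all of job 3 (finishes hour 13, plus 3-hour gap → hour 16); job 1 (finishes hour 4). That puts its earliest start at hour 16; it finishes at 16 + 5 = hour 21.
Job 5 needs all of job 4 (finishes hour 21, plus 1-hour gap → hour 22); job 1 (finishes hour 4). That puts its earliest start at hour 22; it finishes at 22 + 9 = hour 31.
Job 7 cannot start until job 5 (finishes hour 31); job 6 (finishes hour 11). The controlling bound is hour 31, so job 7 finishes at 31 + 8 = hour 39.
Job 2 has to wait for job 6 (finishes hour 11); job 5 (finishes hour 31). The latest of these is hour 31, so job 2 runs hour 31 to 31 + 5 = hour 36.
All tasks are finished once the last one completes. Finish times: Job 1 at 4, Job 2 at 36, Job 3 at 13, Job 4 at 21, Job 5 at 31, Job 6 at 11, Job 7 at 39. The latest is hour 39.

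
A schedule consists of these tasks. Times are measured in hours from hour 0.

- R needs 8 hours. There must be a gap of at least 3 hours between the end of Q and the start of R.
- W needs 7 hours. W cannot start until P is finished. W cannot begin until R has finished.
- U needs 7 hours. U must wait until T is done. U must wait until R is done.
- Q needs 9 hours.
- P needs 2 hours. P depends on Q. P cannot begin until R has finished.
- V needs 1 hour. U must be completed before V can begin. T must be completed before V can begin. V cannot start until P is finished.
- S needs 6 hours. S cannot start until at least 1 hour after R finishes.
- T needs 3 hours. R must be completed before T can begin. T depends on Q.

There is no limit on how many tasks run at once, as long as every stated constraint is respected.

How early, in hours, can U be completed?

30

Nothing blocks Q, so it runs from hour 0 to hour 9.
R waits on Q (finishes hour 9, plus 3-hour gap → hour 12), so it starts at hour 12 and finishes at 12 + 8 = hour 20.
T has to wait for R (finishes hour 20); Q (finishes hour 9). The latest of these is hour 20, so T runs hour 20 to 20 + 3 = hour 23.
For U: T (finishes hour 23); R (finishes hour 20). Taking the maximum gives a start of hour 23, and it finishes at 23 + 7 = hour 30.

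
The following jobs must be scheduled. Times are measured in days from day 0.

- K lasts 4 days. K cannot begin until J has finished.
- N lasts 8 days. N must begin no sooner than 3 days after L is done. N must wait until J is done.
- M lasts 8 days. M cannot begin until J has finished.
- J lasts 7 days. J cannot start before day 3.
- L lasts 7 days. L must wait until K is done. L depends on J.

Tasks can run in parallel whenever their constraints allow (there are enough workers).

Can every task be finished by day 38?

Yes

After its own release at day 3, J can start at day 3 and finishes at day 10.
M cannot begin until J (finishes day 10). It runs from day 10 to 10 + 8 = day 18.
K cannot begin until J (finishes day 10). It runs from day 10 to 10 + 4 = day 14.
L has to wait for K (finishes day 14); J (finishes day 10). The latest of these is day 14, so L runs day 14 to 14 + 7 = day 21.
N needs all of L (finishes day 21, plus 3-day gap → day 24); J (finishes day 10). That puts its earliest start at day 24; it finishes at 24 + 8 = day 32.
Every task is finished by day 32, which is no later than the deadline of 38, so the schedule is feasible.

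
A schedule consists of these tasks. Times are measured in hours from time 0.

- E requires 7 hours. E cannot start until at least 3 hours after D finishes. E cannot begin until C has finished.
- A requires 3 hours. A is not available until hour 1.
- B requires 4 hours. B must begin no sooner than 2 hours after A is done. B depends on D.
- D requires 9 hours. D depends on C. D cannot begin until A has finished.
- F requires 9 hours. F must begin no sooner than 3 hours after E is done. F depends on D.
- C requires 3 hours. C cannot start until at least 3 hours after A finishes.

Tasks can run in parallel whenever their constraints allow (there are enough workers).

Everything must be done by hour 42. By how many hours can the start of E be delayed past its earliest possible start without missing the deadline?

After its own release at hour 1, A can start at hour 1 and finishes at hour 4.
After A (finishes hour 4, plus 3-hour gap → hour 7), C can start at hour 7 and finishes at hour 10.
D has to wait for C (finishes hour 10); A (finishes hour 4). The latest of these is hour 10, so D runs hour 10 to 10 + 9 = hour 19.
For E: D (finishes hour 19, plus 3-hour gap → hour 22); C (finishes hour 10). Taking the maximum gives a start of hour 22, and it finishes at 22 + 7 = hour 29.

Working backward from the deadline:
F has no dependents, so it just needs to finish by hour 42. Starting by 42 − 9 = hour 33 achieves that.
Since F (must start by hour 33, minus 3-hour gap → hour 30) depends on it, E must finish by hour 30. Backing off its 7-hour duration gives a latest start of hour 23.
So E can start as early as hour 22 and as late as hour 23, giving 23 − 22 = 1 hour of slack.

1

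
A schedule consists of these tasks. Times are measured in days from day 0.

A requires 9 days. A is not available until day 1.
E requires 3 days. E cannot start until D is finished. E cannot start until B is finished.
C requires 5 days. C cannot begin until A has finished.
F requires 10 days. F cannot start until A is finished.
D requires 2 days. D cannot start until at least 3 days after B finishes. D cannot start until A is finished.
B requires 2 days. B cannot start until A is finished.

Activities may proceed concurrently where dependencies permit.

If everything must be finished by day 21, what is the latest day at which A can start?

To finish by day 21, E (duration 3) must start no later than day 18.
D feeds into E (must start by day 18); so D must finish by day 18 and therefore start by day 16.
For B: D (must start by day 16, minus 3-day gap → day 13); E (must start by day 18). The most restrictive is day 13; with a 2-day duration, B must start by day 11.
To finish by day 21, C (duration 5) must start no later than day 16.
To finish by day 21, F (duration 10) must start no later than day 11.
A must finish in time for B (must start by day 11); C (must start by day 16); D (must start by day 16); F (must start by day 11). The tightest is day 11, so A must start by 11 − 9 = day 2.

2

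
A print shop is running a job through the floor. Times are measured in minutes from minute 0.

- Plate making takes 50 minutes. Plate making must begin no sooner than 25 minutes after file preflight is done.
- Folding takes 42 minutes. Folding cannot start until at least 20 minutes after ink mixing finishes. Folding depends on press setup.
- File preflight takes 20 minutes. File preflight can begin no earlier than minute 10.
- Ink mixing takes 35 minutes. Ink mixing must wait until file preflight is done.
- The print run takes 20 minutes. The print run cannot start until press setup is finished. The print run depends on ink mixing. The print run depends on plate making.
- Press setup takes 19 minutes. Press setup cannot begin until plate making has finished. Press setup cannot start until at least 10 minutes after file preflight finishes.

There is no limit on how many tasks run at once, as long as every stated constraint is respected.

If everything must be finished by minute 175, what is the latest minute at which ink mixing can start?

Nothing follows the print run; the deadline of minute 175 is its only limit. It must start by 175 − 20 = minute 155.
Folding must finish by minute 175; it takes 42 minutes, so it must start by 175 − 42 = minute 133.
For ink mixing: the print run (must start by minute 155); folding (must start by minute 133, minus 20-minute gap → minute 113). The most restrictive is minute 113; with a 35-minute duration, ink mixing must start by minute 78.

78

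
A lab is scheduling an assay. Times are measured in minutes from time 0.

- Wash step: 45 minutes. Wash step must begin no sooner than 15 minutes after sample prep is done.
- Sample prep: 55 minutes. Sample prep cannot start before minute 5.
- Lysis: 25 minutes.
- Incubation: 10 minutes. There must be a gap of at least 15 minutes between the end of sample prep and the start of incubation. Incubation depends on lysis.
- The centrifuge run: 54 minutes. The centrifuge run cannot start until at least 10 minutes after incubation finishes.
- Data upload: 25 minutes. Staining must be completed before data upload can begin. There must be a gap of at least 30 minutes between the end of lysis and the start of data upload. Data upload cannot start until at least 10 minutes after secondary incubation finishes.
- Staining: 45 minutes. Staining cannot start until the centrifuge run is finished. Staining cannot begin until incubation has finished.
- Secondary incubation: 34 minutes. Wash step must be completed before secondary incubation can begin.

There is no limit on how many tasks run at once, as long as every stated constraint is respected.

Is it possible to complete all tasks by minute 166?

Lysis has no prerequisites, so it starts at minute 0 and finishes at minute 25.
Sample prep cannot begin until its own release at minute 5. It runs from minute 5 to 5 + 55 = minute 60.
After sample prep (finishes minute 60, plus 15-minute gap → minute 75), wash step can start at minute 75 and finishes at minute 120.
Secondary incubation cannot begin until wash step (finishes minute 120). It runs from minute 120 to 120 + 34 = minute 154.
Incubation cannot start until sample prep (finishes minute 60, plus 15-minute gap → minute 75); lysis (finishes minute 25). The controlling bound is minute 75, so incubation finishes at 75 + 10 = minute 85.
After incubation (finishes minute 85, plus 10-minute gap → minute 95), the centrifuge run can start at minute 95 and finishes at minute 149.
Staining cannot start until the centrifuge run (finishes minute 149); incubation (finishes minute 85). The controlling bound is minute 149, so staining finishes at 149 + 45 = minute 194.
Data upload cannot start until staining (finishes minute 194); lysis (finishes minute 25, plus 30-minute gap → minute 55); secondary incubation (finishes minute 154, plus 10-minute gap → minute 164). The controlling bound is minute 194, so data upload finishes at 194 + 25 = minute 219.
The earliest everything can be done is minute 219, which is after the deadline of 166, so it is not possible.

No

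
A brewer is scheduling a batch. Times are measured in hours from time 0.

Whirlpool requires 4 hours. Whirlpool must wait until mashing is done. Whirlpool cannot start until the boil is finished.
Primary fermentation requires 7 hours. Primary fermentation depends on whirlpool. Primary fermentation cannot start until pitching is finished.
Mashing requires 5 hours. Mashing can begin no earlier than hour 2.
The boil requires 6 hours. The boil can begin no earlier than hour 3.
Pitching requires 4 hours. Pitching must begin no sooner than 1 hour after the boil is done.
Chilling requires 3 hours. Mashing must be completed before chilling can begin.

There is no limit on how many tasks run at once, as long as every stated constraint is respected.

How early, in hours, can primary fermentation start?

The boil cannot begin until its own release at hour 3. It runs from hour 3 to 3 + 6 = hour 9.
After the boil (finishes hour 9, plus 1-hour gap → hour 10), pitching can start at hour 10 and finishes at hour 14.
Mashing waits on its own release at hour 2, so it starts at hour 2 and finishes at 2 + 5 = hour 7.
For whirlpool: mashing (finishes hour 7); the boil (finishes hour 9). Taking the maximum gives a start of hour 9, and it finishes at 9 + 4 = hour 13.
Primary fermentation waits on whirlpool (finishes hour 13); pitching (finishes hour 14). The latest of these is hour 14, which is the earliest primary fermentation can start.

14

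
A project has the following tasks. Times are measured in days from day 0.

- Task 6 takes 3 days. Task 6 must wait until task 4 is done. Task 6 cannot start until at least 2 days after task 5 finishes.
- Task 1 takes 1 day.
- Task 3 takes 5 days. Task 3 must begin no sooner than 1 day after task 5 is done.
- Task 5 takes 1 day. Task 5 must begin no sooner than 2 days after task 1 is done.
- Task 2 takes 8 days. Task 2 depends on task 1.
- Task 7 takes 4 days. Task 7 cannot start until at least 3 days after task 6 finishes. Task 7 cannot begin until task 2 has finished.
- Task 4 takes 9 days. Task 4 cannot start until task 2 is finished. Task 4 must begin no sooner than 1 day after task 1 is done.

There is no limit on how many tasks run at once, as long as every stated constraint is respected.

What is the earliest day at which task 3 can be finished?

Task 1 can start immediately at day 0; it finishes at day 1.
Task 5 cannot begin until task 1 (finishes day 1, plus 2-day gap → day 3). It runs from day 3 to 3 + 1 = day 4.
After task 5 (finishes day 4, plus 1-day gap → day 5), task 3 can start at day 5 and finishes at day 10.

10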